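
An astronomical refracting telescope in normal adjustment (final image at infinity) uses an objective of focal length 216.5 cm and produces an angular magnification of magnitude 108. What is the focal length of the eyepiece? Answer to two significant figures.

2.0 cm

|M| = f_obj/f_eye, so f_eye = f_obj/|M| = 216.5/108.0 = 2.005 cm.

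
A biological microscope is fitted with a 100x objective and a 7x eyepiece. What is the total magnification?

The overall magnification of a compound microscope is the product of the objective and eyepiece magnifications:
M = M_obj x M_eye = 100 x 7 = 700.

700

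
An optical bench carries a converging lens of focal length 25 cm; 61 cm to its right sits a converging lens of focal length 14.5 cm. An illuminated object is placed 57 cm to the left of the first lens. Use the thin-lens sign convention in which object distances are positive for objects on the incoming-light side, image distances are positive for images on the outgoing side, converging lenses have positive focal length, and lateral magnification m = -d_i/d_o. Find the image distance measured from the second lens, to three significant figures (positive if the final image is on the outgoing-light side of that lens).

Lens 1: 1/d_i1 = 1/f_1 - 1/d_o1 = 1/25 - 1/57 = 0.02246 cm^-1, so d_i1 = 44.531 cm.
Object distance for lens 2: d_o2 = 61 - 44.531 = 16.469 cm.
Lens 2: 1/d_i2 = 1/f_2 - 1/d_o2 = 1/14.5 - 1/(16.469) = 0.00824 cm^-1, so d_i2 = 121.294 cm.

121 cm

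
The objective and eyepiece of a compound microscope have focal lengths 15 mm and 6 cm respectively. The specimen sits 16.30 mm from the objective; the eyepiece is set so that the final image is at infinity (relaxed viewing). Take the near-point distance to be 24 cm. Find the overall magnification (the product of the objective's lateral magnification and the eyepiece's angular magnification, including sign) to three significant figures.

-46.2

Convert to cm: f_obj = 15 mm = 1.5 cm; d_o = 16.30 mm = 1.63 cm.
Objective: 1/d_i = 1/f_obj - 1/d_o = 1/1.5 - 1/1.63 = 0.05317 cm^-1, so d_i = 18.808 cm.
m_obj = -d_i/d_o = -18.808/1.63 = -11.538.
Eyepiece angular magnification (image at infinity): M_eye = D/f_e = 24/6 = 4.000.
Overall M = m_obj x M_eye = (-11.538)(4.000) = -46.15.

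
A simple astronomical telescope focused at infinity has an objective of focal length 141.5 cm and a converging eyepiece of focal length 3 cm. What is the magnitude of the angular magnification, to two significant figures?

47

|M| = f_obj/|f_eye| = 141.5/3 = 47.167.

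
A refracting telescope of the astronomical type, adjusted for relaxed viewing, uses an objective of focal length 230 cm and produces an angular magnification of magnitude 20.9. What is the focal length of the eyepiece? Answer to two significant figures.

|M| = f_obj/f_eye, so f_eye = f_obj/|M| = 230/20.9 = 11.005 cm.

11 cm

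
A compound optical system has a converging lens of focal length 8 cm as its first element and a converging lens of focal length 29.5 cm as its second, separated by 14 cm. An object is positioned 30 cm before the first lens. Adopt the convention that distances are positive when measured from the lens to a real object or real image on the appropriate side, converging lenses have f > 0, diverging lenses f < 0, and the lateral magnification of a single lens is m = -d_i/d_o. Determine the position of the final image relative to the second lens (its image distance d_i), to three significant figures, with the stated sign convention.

-3.45 cm

Applying the thin-lens equation to the first lens, 1/8 = 1/30 + 1/d_i1, which gives d_i1 = 10.909 cm.
The intermediate image is 10.909 cm to the right of lens 1, so d_o2 = L - d_i1 = 14 - 10.909 = 3.091 cm.
Applying the thin-lens equation again with f_2 = 29.5 cm and d_o2 = 3.091 cm gives d_i2 = -3.453 cm.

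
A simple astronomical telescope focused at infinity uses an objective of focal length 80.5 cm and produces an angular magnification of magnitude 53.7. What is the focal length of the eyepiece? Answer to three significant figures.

|M| = f_obj/f_eye, so f_eye = f_obj/|M| = 80.5/53.7 = 1.499 cm.

1.50 cm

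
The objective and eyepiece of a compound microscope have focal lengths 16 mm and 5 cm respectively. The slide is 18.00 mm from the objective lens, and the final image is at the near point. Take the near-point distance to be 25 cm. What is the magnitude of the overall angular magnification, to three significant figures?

48.0

Convert to cm: f_obj = 16 mm = 1.6 cm; d_o = 18.00 mm = 1.80 cm.
Objective: 1/d_i = 1/f_obj - 1/d_o = 1/1.6 - 1/1.80 = 0.06944 cm^-1, so d_i = 14.400 cm.
m_obj = -d_i/d_o = -14.400/1.80 = -8.000.
Eyepiece angular magnification (image at near point): M_eye = 1 + D/f_e = 1 + 25/5 = 6.000.
Overall M = m_obj x M_eye = (-8.000)(6.000) = -48.00.
|M| = 48.00.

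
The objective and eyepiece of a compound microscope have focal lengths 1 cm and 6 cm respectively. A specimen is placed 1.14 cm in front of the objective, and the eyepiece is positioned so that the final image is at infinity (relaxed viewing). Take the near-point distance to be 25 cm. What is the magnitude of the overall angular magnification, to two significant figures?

Objective: 1/d_i = 1/f_obj - 1/d_o = 1/1 - 1/1.14 = 0.12281 cm^-1, so d_i = 8.143 cm.
m_obj = -d_i/d_o = -8.143/1.14 = -7.143.
Eyepiece angular magnification (image at infinity): M_eye = D/f_e = 25/6 = 4.167.
Overall M = m_obj x M_eye = (-7.143)(4.167) = -29.76.
|M| = 29.76.

30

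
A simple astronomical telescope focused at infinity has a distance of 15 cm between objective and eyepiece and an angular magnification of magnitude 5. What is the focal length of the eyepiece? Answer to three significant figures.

2.50 cm

In normal adjustment the tube length equals f_obj + f_eye and |M| = f_obj/f_eye.
So f_obj = 5 f_eye and 5 f_eye + f_eye = 15 cm, giving f_eye = 15/6 = 2.500 cm and f_obj = 12.500 cm.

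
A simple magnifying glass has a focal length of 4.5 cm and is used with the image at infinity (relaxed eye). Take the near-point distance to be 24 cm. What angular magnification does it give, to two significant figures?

M = D/f = 24/4.5 = 5.333.

5.3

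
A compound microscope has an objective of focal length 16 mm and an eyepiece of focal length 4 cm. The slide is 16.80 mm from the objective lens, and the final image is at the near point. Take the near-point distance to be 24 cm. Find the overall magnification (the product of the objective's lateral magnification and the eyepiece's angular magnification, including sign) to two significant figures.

-140

Convert to cm: f_obj = 16 mm = 1.6 cm; d_o = 16.80 mm = 1.68 cm.
Objective: 1/d_i = 1/f_obj - 1/d_o = 1/1.6 - 1/1.68 = 0.02976 cm^-1, so d_i = 33.600 cm.
m_obj = -d_i/d_o = -33.600/1.68 = -20.000.
Eyepiece angular magnification (image at near point): M_eye = 1 + D/f_e = 1 + 24/4 = 7.000.
Overall M = m_obj x M_eye = (-20.000)(7.000) = -140.00.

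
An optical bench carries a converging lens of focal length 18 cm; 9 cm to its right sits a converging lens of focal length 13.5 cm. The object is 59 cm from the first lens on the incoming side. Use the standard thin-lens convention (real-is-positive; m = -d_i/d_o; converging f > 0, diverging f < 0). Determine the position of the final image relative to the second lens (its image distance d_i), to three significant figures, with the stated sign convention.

Lens 1: 1/d_i1 = 1/f_1 - 1/d_o1 = 1/18 - 1/59 = 0.03861 cm^-1, so d_i1 = 25.902 cm.
This image would form 25.902 cm past lens 1, i.e. 16.902 cm beyond lens 2, so it is a virtual object for lens 2: d_o2 = 9 - 25.902 = -16.902 cm.
Lens 2: 1/d_i2 = 1/f_2 - 1/d_o2 = 1/13.5 - 1/(-16.902) = 0.13324 cm^-1, so d_i2 = 7.505 cm.

7.51 cm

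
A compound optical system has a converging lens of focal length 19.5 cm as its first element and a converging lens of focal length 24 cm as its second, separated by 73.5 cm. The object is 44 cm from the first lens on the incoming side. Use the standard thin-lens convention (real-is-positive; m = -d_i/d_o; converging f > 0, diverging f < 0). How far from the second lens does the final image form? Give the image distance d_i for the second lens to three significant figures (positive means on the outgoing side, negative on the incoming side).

First lens: d_i1 = 1/(1/19.5 - 1/44) = 35.020 cm.
That image sits 38.480 cm in front of the second lens, so d_o2 = 38.480 cm.
Second lens: d_i2 = 1/(1/24 - 1/(38.480)) = 63.780 cm.

63.8 cm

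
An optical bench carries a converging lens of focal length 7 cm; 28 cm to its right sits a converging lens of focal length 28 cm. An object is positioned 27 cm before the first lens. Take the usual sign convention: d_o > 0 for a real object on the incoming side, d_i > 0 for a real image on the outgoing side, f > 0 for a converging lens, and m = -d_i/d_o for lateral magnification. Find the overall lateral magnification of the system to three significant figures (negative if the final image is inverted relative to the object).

-1.04

First lens: d_i1 = 1/(1/7 - 1/27) = 9.450 cm.
m_1 = -(9.450)/27 = -0.3500.
Object distance for lens 2: d_o2 = 28 - 9.450 = 18.550 cm.
Second lens: d_i2 = 1/(1/28 - 1/(18.550)) = -54.963 cm.
m_2 = -(-54.963)/(18.550) = 2.9630.
Overall magnification: m = m_1 m_2 = -1.0370.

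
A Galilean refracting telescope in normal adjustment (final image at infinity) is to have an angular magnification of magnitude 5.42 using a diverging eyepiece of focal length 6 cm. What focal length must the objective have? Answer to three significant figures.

32.5 cm

|M| = f_obj/|f_eye|, so f_obj = |M| x |f_eye| = 5.42 x 6 = 32.520 cm.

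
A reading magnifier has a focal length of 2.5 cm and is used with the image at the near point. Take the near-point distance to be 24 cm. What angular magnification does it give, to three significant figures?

M = 1 + D/f = 1 + 24/2.5 = 10.600.

10.6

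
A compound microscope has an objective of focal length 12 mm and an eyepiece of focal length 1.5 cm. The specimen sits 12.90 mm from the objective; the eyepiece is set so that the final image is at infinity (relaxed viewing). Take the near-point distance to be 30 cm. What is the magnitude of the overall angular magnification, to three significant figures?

Convert to cm: f_obj = 12 mm = 1.2 cm; d_o = 12.90 mm = 1.29 cm.
Objective: 1/d_i = 1/f_obj - 1/d_o = 1/1.2 - 1/1.29 = 0.05814 cm^-1, so d_i = 17.200 cm.
m_obj = -d_i/d_o = -17.200/1.29 = -13.333.
Eyepiece angular magnification (image at infinity): M_eye = D/f_e = 30/1.5 = 20.000.
Overall M = m_obj x M_eye = (-13.333)(20.000) = -266.67.
|M| = 266.67.

267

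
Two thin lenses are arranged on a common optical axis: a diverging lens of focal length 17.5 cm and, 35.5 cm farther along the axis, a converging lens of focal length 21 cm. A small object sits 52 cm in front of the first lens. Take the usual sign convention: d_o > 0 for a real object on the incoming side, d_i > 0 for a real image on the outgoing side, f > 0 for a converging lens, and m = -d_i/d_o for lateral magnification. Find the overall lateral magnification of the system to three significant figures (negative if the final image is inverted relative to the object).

-0.192

First lens: d_i1 = 1/(1/(-17.5) - 1/52) = -13.094 cm.
m_1 = -(-13.094)/52 = 0.2518.
The intermediate image is virtual, 13.094 cm to the left of lens 1, so d_o2 = L - d_i1 = 35.5 - (-13.094) = 48.594 cm.
Second lens: d_i2 = 1/(1/21 - 1/(48.594)) = 36.982 cm.
m_2 = -(36.982)/(48.594) = -0.7610.
Overall magnification: m = m_1 m_2 = -0.1916.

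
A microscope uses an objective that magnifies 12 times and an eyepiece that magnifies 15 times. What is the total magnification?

180

The overall magnification of a compound microscope is the product of the objective and eyepiece magnifications:
M = M_obj x M_eye = 12 x 15 = 180.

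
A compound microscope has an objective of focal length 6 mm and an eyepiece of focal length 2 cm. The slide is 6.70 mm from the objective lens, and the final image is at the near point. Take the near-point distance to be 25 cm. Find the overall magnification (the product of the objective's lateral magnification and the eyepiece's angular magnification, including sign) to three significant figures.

-116

Convert to cm: f_obj = 6 mm = 0.6 cm; d_o = 6.70 mm = 0.67 cm.
Objective: 1/d_i = 1/f_obj - 1/d_o = 1/0.6 - 1/0.67 = 0.17413 cm^-1, so d_i = 5.743 cm.
m_obj = -d_i/d_o = -5.743/0.67 = -8.571.
Eyepiece angular magnification (image at near point): M_eye = 1 + D/f_e = 1 + 25/2 = 13.500.
Overall M = m_obj x M_eye = (-8.571)(13.500) = -115.71.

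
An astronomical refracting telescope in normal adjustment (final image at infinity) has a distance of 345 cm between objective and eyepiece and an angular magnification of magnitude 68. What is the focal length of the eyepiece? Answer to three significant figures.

In normal adjustment the tube length equals f_obj + f_eye and |M| = f_obj/f_eye.
So f_obj = 68 f_eye and 68 f_eye + f_eye = 345 cm, giving f_eye = 345/69 = 5.000 cm and f_obj = 340.000 cm.

5.00 cm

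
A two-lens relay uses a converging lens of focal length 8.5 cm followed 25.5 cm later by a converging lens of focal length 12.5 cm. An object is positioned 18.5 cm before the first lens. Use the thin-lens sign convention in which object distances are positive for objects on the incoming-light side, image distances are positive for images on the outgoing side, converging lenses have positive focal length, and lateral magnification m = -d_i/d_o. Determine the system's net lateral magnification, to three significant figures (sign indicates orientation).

-3.90

Lens 1: 1/d_i1 = 1/f_1 - 1/d_o1 = 1/8.5 - 1/18.5 = 0.06359 cm^-1, so d_i1 = 15.725 cm.
m_1 = -(15.725)/18.5 = -0.8500.
The intermediate image is 15.725 cm to the right of lens 1, so d_o2 = L - d_i1 = 25.5 - 15.725 = 9.775 cm.
Lens 2: 1/d_i2 = 1/f_2 - 1/d_o2 = 1/12.5 - 1/(9.775) = -0.02230 cm^-1, so d_i2 = -44.839 cm.
m_2 = -(-44.839)/(9.775) = 4.5872.
Total m = m_1 x m_2 = (-0.8500)(4.5872) = -3.8991.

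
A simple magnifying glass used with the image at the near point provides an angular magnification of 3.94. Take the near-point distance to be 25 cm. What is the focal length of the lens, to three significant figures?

For the image at the near point, M = 1 + D/f.
f = D/(M - 1) = 25/(3.94 - 1) = 8.503 cm.

8.50 cm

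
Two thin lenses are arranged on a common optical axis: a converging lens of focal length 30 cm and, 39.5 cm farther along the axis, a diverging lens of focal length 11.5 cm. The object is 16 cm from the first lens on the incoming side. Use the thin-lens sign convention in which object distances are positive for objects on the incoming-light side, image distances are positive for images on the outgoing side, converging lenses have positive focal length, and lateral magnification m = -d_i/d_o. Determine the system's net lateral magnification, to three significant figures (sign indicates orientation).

0.289

First lens: d_i1 = 1/(1/30 - 1/16) = -34.286 cm.
m_1 = -(-34.286)/16 = 2.1429.
With d_i1 < 0 the first image is virtual and lies on the object side; the object distance for lens 2 is d_o2 = 39.5 - (-34.286) = 73.786 cm.
Second lens: d_i2 = 1/(1/(-11.5) - 1/(73.786)) = -9.949 cm.
m_2 = -(-9.949)/(73.786) = 0.1348.
The system's lateral magnification is m_1 m_2 = (2.1429)(0.1348) = 0.2889.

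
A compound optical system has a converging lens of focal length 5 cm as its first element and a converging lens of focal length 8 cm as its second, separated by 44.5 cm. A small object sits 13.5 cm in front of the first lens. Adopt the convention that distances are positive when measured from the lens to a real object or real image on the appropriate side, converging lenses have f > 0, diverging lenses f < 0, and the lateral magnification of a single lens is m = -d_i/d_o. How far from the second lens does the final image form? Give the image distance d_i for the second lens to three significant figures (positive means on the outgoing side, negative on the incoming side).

First lens: d_i1 = 1/(1/5 - 1/13.5) = 7.941 cm.
That image sits 36.559 cm in front of the second lens, so d_o2 = 36.559 cm.
Second lens: d_i2 = 1/(1/8 - 1/(36.559)) = 10.241 cm.

10.2 cm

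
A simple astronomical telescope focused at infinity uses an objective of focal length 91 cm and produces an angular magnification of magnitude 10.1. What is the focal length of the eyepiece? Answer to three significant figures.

9.01 cm

|M| = f_obj/f_eye, so f_eye = f_obj/|M| = 91/10.1 = 9.010 cm.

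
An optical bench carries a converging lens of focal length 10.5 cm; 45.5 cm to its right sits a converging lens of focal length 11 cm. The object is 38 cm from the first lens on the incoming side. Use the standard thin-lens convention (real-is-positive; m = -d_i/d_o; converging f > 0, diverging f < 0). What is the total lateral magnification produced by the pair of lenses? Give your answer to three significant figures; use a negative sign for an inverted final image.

Lens 1: 1/d_i1 = 1/f_1 - 1/d_o1 = 1/10.5 - 1/38 = 0.06892 cm^-1, so d_i1 = 14.509 cm.
m_1 = -(14.509)/38 = -0.3818.
Object distance for lens 2: d_o2 = 45.5 - 14.509 = 30.991 cm.
Lens 2: 1/d_i2 = 1/f_2 - 1/d_o2 = 1/11 - 1/(30.991) = 0.05864 cm^-1, so d_i2 = 17.053 cm.
m_2 = -(17.053)/(30.991) = -0.5503.
Overall magnification: m = m_1 m_2 = 0.2101.

0.210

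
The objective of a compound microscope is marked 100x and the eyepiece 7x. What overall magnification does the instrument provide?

700

The overall magnification of a compound microscope is the product of the objective and eyepiece magnifications:
M = M_obj x M_eye = 100 x 7 = 700.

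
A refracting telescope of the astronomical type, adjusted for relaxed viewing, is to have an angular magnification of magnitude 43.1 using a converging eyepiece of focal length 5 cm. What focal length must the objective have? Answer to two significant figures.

220 cm

|M| = f_obj/|f_eye|, so f_obj = |M| x |f_eye| = 43.1 x 5 = 215.500 cm.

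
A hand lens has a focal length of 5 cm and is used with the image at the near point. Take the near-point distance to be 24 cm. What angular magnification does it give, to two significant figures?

M = 1 + D/f = 1 + 24/5 = 5.800.

5.8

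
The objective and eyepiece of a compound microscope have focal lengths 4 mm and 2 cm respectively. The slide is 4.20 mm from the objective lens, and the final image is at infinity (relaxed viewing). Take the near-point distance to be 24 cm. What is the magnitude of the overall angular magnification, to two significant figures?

Convert to cm: f_obj = 4 mm = 0.4 cm; d_o = 4.20 mm = 0.42 cm.
Objective: 1/d_i = 1/f_obj - 1/d_o = 1/0.4 - 1/0.42 = 0.11905 cm^-1, so d_i = 8.400 cm.
m_obj = -d_i/d_o = -8.400/0.42 = -20.000.
Eyepiece angular magnification (image at infinity): M_eye = D/f_e = 24/2 = 12.000.
Overall M = m_obj x M_eye = (-20.000)(12.000) = -240.00.
|M| = 240.00.

240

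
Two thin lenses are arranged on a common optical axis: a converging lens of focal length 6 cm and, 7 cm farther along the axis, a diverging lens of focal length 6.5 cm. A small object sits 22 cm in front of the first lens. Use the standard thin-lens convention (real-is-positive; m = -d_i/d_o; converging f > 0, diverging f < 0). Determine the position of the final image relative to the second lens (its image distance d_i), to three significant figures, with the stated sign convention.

1.55 cm

Lens 1: 1/d_i1 = 1/f_1 - 1/d_o1 = 1/6 - 1/22 = 0.12121 cm^-1, so d_i1 = 8.250 cm.
This image would form 8.250 cm past lens 1, i.e. 1.250 cm beyond lens 2, so it is a virtual object for lens 2: d_o2 = 7 - 8.250 = -1.250 cm.
Lens 2: 1/d_i2 = 1/f_2 - 1/d_o2 = 1/(-6.5) - 1/(-1.250) = 0.64615 cm^-1, so d_i2 = 1.548 cm.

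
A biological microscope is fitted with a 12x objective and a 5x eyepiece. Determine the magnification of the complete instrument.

The overall magnification of a compound microscope is the product of the objective and eyepiece magnifications:
M = M_obj x M_eye = 12 x 5 = 60.

60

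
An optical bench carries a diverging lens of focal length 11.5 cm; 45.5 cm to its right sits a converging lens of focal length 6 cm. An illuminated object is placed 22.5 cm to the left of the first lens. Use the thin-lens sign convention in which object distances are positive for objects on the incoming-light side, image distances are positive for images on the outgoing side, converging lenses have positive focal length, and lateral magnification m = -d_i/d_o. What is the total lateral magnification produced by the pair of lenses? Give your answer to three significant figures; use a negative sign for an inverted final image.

First lens: d_i1 = 1/(1/(-11.5) - 1/22.5) = -7.610 cm.
m_1 = -(-7.610)/22.5 = 0.3382.
The intermediate image is virtual, 7.610 cm to the left of lens 1, so d_o2 = L - d_i1 = 45.5 - (-7.610) = 53.110 cm.
Second lens: d_i2 = 1/(1/6 - 1/(53.110)) = 6.764 cm.
m_2 = -(6.764)/(53.110) = -0.1274.
Overall magnification: m = m_1 m_2 = -0.0431.

-0.0431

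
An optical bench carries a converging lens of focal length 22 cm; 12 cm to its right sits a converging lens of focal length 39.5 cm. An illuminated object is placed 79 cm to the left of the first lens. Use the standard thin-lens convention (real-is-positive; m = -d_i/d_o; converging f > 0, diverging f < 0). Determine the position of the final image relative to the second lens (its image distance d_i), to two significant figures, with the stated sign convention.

First lens: d_i1 = 1/(1/22 - 1/79) = 30.491 cm.
Since 30.491 cm > 12 cm, the first image lies past the second lens and serves as a virtual object: d_o2 = L - d_i1 = -18.491 cm.
Second lens: d_i2 = 1/(1/39.5 - 1/(-18.491)) = 12.595 cm.

13 cm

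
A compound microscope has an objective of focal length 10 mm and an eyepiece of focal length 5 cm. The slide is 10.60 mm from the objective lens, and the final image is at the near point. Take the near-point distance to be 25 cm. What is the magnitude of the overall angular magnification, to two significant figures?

100

Convert to cm: f_obj = 10 mm = 1 cm; d_o = 10.60 mm = 1.06 cm.
Objective: 1/d_i = 1/f_obj - 1/d_o = 1/1 - 1/1.06 = 0.05660 cm^-1, so d_i = 17.667 cm.
m_obj = -d_i/d_o = -17.667/1.06 = -16.667.
Eyepiece angular magnification (image at near point): M_eye = 1 + D/f_e = 1 + 25/5 = 6.000.
Overall M = m_obj x M_eye = (-16.667)(6.000) = -100.00.
|M| = 100.00.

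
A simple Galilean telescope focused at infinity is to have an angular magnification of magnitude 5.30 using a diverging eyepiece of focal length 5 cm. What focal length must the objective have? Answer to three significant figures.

|M| = f_obj/|f_eye|, so f_obj = |M| x |f_eye| = 5.3 x 5 = 26.500 cm.

26.5 cm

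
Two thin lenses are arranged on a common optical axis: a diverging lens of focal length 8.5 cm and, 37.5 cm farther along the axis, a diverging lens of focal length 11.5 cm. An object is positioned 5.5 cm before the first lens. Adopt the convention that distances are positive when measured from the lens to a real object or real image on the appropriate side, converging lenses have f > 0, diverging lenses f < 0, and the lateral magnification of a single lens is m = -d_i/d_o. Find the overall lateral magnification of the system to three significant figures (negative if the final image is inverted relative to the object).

0.133

First lens: d_i1 = 1/(1/(-8.5) - 1/5.5) = -3.339 cm.
m_1 = -(-3.339)/5.5 = 0.6071.
With d_i1 < 0 the first image is virtual and lies on the object side; the object distance for lens 2 is d_o2 = 37.5 - (-3.339) = 40.839 cm.
Second lens: d_i2 = 1/(1/(-11.5) - 1/(40.839)) = -8.973 cm.
m_2 = -(-8.973)/(40.839) = 0.2197.
Total m = m_1 x m_2 = (0.6071)(0.2197) = 0.1334.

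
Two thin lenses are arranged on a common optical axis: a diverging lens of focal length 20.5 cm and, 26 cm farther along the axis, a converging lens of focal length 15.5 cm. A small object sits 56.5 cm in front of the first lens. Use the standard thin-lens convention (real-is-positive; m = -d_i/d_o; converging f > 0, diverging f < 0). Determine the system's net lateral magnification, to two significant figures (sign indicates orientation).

-0.16

First lens: d_i1 = 1/(1/(-20.5) - 1/56.5) = -15.042 cm.
m_1 = -(-15.042)/56.5 = 0.2662.
The intermediate image is virtual, 15.042 cm to the left of lens 1, so d_o2 = L - d_i1 = 26 - (-15.042) = 41.042 cm.
Second lens: d_i2 = 1/(1/15.5 - 1/(41.042)) = 24.906 cm.
m_2 = -(24.906)/(41.042) = -0.6068.
Total m = m_1 x m_2 = (0.2662)(-0.6068) = -0.1616.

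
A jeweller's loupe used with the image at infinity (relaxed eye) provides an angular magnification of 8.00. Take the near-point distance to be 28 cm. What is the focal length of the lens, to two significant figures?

For the image at infinity, M = D/f.
f = D/M = 28/8.0 = 3.500 cm.

3.5 cm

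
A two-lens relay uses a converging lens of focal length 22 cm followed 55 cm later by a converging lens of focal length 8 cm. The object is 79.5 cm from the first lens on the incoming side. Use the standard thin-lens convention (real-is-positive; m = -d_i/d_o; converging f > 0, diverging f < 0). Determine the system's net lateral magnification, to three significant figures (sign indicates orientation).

Applying the thin-lens equation to the first lens, 1/22 = 1/79.5 + 1/d_i1, which gives d_i1 = 30.417 cm.
Its lateral magnification is m_1 = -d_i1/d_o1 = -(30.417)/79.5 = -0.3826.
Object distance for lens 2: d_o2 = 55 - 30.417 = 24.583 cm.
Applying the thin-lens equation again with f_2 = 8 cm and d_o2 = 24.583 cm gives d_i2 = 11.859 cm.
m_2 = -(11.859)/(24.583) = -0.4824.
Total m = m_1 x m_2 = (-0.3826)(-0.4824) = 0.1846.

0.185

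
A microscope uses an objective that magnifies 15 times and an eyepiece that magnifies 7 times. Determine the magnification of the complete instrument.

105

The overall magnification of a compound microscope is the product of the objective and eyepiece magnifications:
M = M_obj x M_eye = 15 x 7 = 105.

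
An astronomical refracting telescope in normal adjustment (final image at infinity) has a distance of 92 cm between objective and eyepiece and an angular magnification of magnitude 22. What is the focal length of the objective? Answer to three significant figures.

88.0 cm

In normal adjustment the tube length equals f_obj + f_eye and |M| = f_obj/f_eye.
So f_obj = 22 f_eye and 22 f_eye + f_eye = 92 cm, giving f_eye = 92/23 = 4.000 cm and f_obj = 88.000 cm.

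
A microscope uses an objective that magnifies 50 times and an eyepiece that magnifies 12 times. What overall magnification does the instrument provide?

600

The overall magnification of a compound microscope is the product of the objective and eyepiece magnifications:
M = M_obj x M_eye = 50 x 12 = 600.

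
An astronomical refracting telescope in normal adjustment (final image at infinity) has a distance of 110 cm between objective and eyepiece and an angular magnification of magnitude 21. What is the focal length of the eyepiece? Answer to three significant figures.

5.00 cm

In normal adjustment the tube length equals f_obj + f_eye and |M| = f_obj/f_eye.
So f_obj = 21 f_eye and 21 f_eye + f_eye = 110 cm, giving f_eye = 110/22 = 5.000 cm and f_obj = 105.000 cm.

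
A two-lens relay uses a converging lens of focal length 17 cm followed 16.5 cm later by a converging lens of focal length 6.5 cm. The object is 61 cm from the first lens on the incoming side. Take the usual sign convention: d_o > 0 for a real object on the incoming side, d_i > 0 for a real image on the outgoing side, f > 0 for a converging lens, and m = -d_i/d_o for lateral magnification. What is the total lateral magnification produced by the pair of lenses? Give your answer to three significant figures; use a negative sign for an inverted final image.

-0.185

Lens 1: 1/d_i1 = 1/f_1 - 1/d_o1 = 1/17 - 1/61 = 0.04243 cm^-1, so d_i1 = 23.568 cm.
m_1 = -(23.568)/61 = -0.3864.
This image would form 23.568 cm past lens 1, i.e. 7.068 cm beyond lens 2, so it is a virtual object for lens 2: d_o2 = 16.5 - 23.568 = -7.068 cm.
Lens 2: 1/d_i2 = 1/f_2 - 1/d_o2 = 1/6.5 - 1/(-7.068) = 0.29533 cm^-1, so d_i2 = 3.386 cm.
m_2 = -(3.386)/(-7.068) = 0.4791.
Overall magnification: m = m_1 m_2 = -0.1851.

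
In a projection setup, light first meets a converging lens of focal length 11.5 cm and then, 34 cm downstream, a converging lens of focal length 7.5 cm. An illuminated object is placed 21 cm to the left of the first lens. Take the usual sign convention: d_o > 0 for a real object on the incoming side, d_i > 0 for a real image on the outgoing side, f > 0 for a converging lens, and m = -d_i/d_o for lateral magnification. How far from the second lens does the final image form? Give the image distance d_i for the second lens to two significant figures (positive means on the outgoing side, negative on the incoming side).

60 cm

First lens: d_i1 = 1/(1/11.5 - 1/21) = 25.421 cm.
That image sits 8.579 cm in front of the second lens, so d_o2 = 8.579 cm.
Second lens: d_i2 = 1/(1/7.5 - 1/(8.579)) = 59.634 cm.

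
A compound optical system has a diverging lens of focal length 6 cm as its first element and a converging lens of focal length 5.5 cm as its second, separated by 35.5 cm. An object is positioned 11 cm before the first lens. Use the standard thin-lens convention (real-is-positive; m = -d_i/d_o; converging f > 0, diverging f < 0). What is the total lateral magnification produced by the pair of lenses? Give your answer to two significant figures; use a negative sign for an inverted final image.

-0.057

First lens: d_i1 = 1/(1/(-6) - 1/11) = -3.882 cm.
m_1 = -(-3.882)/11 = 0.3529.
With d_i1 < 0 the first image is virtual and lies on the object side; the object distance for lens 2 is d_o2 = 35.5 - (-3.882) = 39.382 cm.
Second lens: d_i2 = 1/(1/5.5 - 1/(39.382)) = 6.393 cm.
m_2 = -(6.393)/(39.382) = -0.1623.
Overall magnification: m = m_1 m_2 = -0.0573.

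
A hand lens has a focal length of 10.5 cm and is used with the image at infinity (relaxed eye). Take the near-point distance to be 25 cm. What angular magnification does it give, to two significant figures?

2.4

M = D/f = 25/10.5 = 2.381.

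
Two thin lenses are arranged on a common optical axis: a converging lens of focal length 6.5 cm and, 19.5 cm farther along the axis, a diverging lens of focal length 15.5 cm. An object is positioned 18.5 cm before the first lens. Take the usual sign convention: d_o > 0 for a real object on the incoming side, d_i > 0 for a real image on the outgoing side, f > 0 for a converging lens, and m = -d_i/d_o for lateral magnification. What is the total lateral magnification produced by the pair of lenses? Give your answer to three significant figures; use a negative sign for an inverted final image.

-0.336

First lens: d_i1 = 1/(1/6.5 - 1/18.5) = 10.021 cm.
m_1 = -(10.021)/18.5 = -0.5417.
Object distance for lens 2: d_o2 = 19.5 - 10.021 = 9.479 cm.
Second lens: d_i2 = 1/(1/(-15.5) - 1/(9.479)) = -5.882 cm.
m_2 = -(-5.882)/(9.479) = 0.6205.
Total m = m_1 x m_2 = (-0.5417)(0.6205) = -0.3361.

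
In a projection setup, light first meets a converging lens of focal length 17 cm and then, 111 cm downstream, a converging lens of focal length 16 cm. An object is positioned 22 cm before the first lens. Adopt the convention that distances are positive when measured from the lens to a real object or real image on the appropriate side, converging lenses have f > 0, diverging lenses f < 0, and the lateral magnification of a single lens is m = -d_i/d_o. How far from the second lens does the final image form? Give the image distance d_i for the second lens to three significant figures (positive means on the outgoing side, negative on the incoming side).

28.7 cm

Lens 1: 1/d_i1 = 1/f_1 - 1/d_o1 = 1/17 - 1/22 = 0.01337 cm^-1, so d_i1 = 74.800 cm.
Object distance for lens 2: d_o2 = 111 - 74.800 = 36.200 cm.
Lens 2: 1/d_i2 = 1/f_2 - 1/d_o2 = 1/16 - 1/(36.200) = 0.03488 cm^-1, so d_i2 = 28.673 cm.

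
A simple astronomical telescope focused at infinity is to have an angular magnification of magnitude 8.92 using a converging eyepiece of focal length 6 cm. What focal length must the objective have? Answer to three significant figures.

|M| = f_obj/|f_eye|, so f_obj = |M| x |f_eye| = 8.92 x 6 = 53.520 cm.

53.5 cm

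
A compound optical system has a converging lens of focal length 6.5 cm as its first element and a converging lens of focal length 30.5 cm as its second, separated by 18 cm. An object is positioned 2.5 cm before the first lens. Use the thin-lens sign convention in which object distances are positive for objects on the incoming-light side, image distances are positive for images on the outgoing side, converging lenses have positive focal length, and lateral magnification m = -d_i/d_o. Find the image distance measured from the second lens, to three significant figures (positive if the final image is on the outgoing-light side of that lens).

-79.8 cm

Applying the thin-lens equation to the first lens, 1/6.5 = 1/2.5 + 1/d_i1, which gives d_i1 = -4.062 cm.
With d_i1 < 0 the first image is virtual and lies on the object side; the object distance for lens 2 is d_o2 = 18 - (-4.062) = 22.062 cm.
Applying the thin-lens equation again with f_2 = 30.5 cm and d_o2 = 22.062 cm gives d_i2 = -79.752 cm.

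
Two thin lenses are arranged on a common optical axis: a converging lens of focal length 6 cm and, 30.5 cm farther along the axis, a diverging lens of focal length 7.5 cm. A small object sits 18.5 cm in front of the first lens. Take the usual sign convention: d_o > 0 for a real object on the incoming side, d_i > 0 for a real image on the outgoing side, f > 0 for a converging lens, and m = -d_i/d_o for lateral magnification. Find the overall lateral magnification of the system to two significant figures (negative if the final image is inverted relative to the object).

-0.12

First lens: d_i1 = 1/(1/6 - 1/18.5) = 8.880 cm.
m_1 = -(8.880)/18.5 = -0.4800.
The intermediate image is 8.880 cm to the right of lens 1, so d_o2 = L - d_i1 = 30.5 - 8.880 = 21.620 cm.
Second lens: d_i2 = 1/(1/(-7.5) - 1/(21.620)) = -5.568 cm.
m_2 = -(-5.568)/(21.620) = 0.2576.
Overall magnification: m = m_1 m_2 = -0.1236.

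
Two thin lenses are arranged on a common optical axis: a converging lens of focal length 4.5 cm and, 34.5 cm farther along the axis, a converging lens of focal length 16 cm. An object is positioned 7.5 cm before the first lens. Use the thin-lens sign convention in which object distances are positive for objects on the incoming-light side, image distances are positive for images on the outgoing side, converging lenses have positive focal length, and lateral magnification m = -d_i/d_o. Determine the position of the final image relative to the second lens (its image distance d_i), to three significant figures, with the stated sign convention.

First lens: d_i1 = 1/(1/4.5 - 1/7.5) = 11.250 cm.
That image sits 23.250 cm in front of the second lens, so d_o2 = 23.250 cm.
Second lens: d_i2 = 1/(1/16 - 1/(23.250)) = 51.310 cm.

51.3 cm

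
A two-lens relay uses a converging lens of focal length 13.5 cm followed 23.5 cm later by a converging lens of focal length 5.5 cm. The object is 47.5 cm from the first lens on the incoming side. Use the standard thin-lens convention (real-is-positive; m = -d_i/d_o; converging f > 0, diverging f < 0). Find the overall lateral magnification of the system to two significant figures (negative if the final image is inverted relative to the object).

-2.5

Lens 1: 1/d_i1 = 1/f_1 - 1/d_o1 = 1/13.5 - 1/47.5 = 0.05302 cm^-1, so d_i1 = 18.860 cm.
m_1 = -(18.860)/47.5 = -0.3971.
That image sits 4.640 cm in front of the second lens, so d_o2 = 4.640 cm.
Lens 2: 1/d_i2 = 1/f_2 - 1/d_o2 = 1/5.5 - 1/(4.640) = -0.03371 cm^-1, so d_i2 = -29.662 cm.
m_2 = -(-29.662)/(4.640) = 6.3932.
Overall magnification: m = m_1 m_2 = -2.5385.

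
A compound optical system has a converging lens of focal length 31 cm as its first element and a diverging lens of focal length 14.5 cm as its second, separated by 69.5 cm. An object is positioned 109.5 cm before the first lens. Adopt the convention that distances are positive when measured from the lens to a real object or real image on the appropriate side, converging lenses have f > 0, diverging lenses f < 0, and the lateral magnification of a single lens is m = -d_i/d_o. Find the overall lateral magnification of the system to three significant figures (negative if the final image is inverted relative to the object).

First lens: d_i1 = 1/(1/31 - 1/109.5) = 43.242 cm.
m_1 = -(43.242)/109.5 = -0.3949.
That image sits 26.258 cm in front of the second lens, so d_o2 = 26.258 cm.
Second lens: d_i2 = 1/(1/(-14.5) - 1/(26.258)) = -9.341 cm.
m_2 = -(-9.341)/(26.258) = 0.3558.
The system's lateral magnification is m_1 m_2 = (-0.3949)(0.3558) = -0.1405.

-0.140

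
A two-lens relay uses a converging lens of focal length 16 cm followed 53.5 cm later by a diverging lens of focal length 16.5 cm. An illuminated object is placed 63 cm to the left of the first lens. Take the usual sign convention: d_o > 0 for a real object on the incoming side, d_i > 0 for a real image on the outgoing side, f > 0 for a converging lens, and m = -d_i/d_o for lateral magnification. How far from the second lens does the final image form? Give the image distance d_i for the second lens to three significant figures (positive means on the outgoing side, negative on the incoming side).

Lens 1: 1/d_i1 = 1/f_1 - 1/d_o1 = 1/16 - 1/63 = 0.04663 cm^-1, so d_i1 = 21.447 cm.
Object distance for lens 2: d_o2 = 53.5 - 21.447 = 32.053 cm.
Lens 2: 1/d_i2 = 1/f_2 - 1/d_o2 = 1/(-16.5) - 1/(32.053) = -0.09180 cm^-1, so d_i2 = -10.893 cm.

-10.9 cm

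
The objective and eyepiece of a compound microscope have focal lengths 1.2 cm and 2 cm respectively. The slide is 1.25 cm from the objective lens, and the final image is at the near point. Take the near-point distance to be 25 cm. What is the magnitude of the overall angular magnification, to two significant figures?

320

Objective: 1/d_i = 1/f_obj - 1/d_o = 1/1.2 - 1/1.25 = 0.03333 cm^-1, so d_i = 30.000 cm.
m_obj = -d_i/d_o = -30.000/1.25 = -24.000.
Eyepiece angular magnification (image at near point): M_eye = 1 + D/f_e = 1 + 25/2 = 13.500.
Overall M = m_obj x M_eye = (-24.000)(13.500) = -324.00.
|M| = 324.00.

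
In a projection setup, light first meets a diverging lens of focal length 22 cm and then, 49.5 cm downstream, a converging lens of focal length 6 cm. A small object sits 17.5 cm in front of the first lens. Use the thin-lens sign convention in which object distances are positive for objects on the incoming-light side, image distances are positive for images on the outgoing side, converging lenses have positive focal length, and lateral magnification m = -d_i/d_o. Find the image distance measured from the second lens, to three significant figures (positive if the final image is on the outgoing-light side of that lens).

6.68 cm

First lens: d_i1 = 1/(1/(-22) - 1/17.5) = -9.747 cm.
The intermediate image is virtual, 9.747 cm to the left of lens 1, so d_o2 = L - d_i1 = 49.5 - (-9.747) = 59.247 cm.
Second lens: d_i2 = 1/(1/6 - 1/(59.247)) = 6.676 cm.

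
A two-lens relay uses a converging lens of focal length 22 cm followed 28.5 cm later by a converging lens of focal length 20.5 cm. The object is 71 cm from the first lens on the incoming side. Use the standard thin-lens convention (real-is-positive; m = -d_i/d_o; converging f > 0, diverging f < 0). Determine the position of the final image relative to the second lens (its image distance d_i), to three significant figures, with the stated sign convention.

2.90 cm

Lens 1: 1/d_i1 = 1/f_1 - 1/d_o1 = 1/22 - 1/71 = 0.03137 cm^-1, so d_i1 = 31.878 cm.
This image would form 31.878 cm past lens 1, i.e. 3.378 cm beyond lens 2, so it is a virtual object for lens 2: d_o2 = 28.5 - 31.878 = -3.378 cm.
Lens 2: 1/d_i2 = 1/f_2 - 1/d_o2 = 1/20.5 - 1/(-3.378) = 0.34485 cm^-1, so d_i2 = 2.900 cm.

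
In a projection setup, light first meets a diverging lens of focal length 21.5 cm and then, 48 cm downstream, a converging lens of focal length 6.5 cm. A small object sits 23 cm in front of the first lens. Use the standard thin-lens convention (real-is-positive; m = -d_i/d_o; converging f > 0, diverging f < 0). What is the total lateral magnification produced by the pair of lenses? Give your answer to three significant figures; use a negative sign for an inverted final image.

Lens 1: 1/d_i1 = 1/f_1 - 1/d_o1 = 1/(-21.5) - 1/23 = -0.08999 cm^-1, so d_i1 = -11.112 cm.
m_1 = -(-11.112)/23 = 0.4831.
The intermediate image is virtual, 11.112 cm to the left of lens 1, so d_o2 = L - d_i1 = 48 - (-11.112) = 59.112 cm.
Lens 2: 1/d_i2 = 1/f_2 - 1/d_o2 = 1/6.5 - 1/(59.112) = 0.13693 cm^-1, so d_i2 = 7.303 cm.
m_2 = -(7.303)/(59.112) = -0.1235.
Total m = m_1 x m_2 = (0.4831)(-0.1235) = -0.0597.

-0.0597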